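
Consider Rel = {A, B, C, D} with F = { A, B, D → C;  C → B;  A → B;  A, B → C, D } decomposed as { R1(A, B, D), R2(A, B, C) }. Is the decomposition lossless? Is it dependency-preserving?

Lossless test: (A, B)⁺ = {A, B, C, D}, which contains all of one fragment — lossless.
Dependency preservation: A, B, D → C; A, B → C, D are not contained in any single fragment, but the restricted closure of each left-hand side across the fragments still reaches the right-hand side; the remaining FDs each lie inside some fragment. All dependencies are preserved.

lossless and dependency-preserving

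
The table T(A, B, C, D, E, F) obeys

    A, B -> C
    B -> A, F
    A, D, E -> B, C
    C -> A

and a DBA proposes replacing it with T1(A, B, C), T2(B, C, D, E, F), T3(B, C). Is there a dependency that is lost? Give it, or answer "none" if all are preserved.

A, D, E -> B, C

Check A, D, E → B, C: no single fragment contains all of {A, B, C, D, E}, and the restricted closure of {A, D, E} across the fragments never reaches {B, C}.
A, B → C is preserved.
B → A, F is preserved.
C → A is preserved.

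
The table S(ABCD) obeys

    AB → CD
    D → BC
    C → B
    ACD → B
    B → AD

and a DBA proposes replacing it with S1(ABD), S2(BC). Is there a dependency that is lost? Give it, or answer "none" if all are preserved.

AB → CD: restricted closure across fragments reaches CD.
D → BC: restricted closure across fragments reaches BC.
C → B lies within S2.
ACD → B: restricted closure across fragments reaches B.
B → AD lies within S1.
Every dependency is enforceable on the fragments, so the decomposition is dependency-preserving.

none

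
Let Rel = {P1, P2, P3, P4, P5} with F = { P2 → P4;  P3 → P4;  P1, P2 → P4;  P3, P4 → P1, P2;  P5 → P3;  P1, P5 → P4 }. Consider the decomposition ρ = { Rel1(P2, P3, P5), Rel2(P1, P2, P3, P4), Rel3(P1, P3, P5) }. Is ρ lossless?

Yes

Chase test. Columns are P1, P2, P3, P4, P5; row i has aⱼ where attribute j ∈ Reli, else bᵢⱼ.
Initial tableau (one row per fragment):
  row 1: b11 a2 a3 b14 a5
  row 2: a1 a2 a3 a4 b25
  row 3: a1 b32 a3 b34 a5
Rows 1 and 2 agree on P2; apply P2→P4 and equate their P4 entries.
Rows 1 and 3 agree on P3; apply P3→P4 and equate their P4 entries.
Rows 1 and 2 agree on P3, P4; apply P3, P4→P1, P2 and equate their P1, P2 entries.
Rows 1 and 3 agree on P3, P4; apply P3, P4→P1, P2 and equate their P1, P2 entries.
Row 1 is now all distinguished symbols — the join is lossless.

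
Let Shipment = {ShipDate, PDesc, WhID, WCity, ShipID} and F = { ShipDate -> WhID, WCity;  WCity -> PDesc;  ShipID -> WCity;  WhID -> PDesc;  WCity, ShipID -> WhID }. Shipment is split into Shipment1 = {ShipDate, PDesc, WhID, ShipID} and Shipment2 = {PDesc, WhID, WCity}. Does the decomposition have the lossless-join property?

No

Common attributes: Shipment1 ∩ Shipment2 = {PDesc, WhID}.
No dependency enlarges {PDesc, WhID}, so (PDesc, WhID)⁺ = {PDesc, WhID}.
The closure contains neither all of Shipment1 = {ShipDate, PDesc, WhID, ShipID} nor all of Shipment2 = {PDesc, WhID, WCity}, so the common attributes are not a superkey of either fragment. The join is lossy.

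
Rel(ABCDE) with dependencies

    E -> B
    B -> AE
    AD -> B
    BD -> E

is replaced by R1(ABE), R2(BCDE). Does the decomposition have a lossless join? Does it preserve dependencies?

Lossless test: (BE)⁺ = {ABE}, which contains all of one fragment — lossless.
Dependency preservation: the restricted closure of {AD} across the fragments never reaches {B}, so AD → B cannot be enforced without a join — not preserved.

lossless but not dependency-preserving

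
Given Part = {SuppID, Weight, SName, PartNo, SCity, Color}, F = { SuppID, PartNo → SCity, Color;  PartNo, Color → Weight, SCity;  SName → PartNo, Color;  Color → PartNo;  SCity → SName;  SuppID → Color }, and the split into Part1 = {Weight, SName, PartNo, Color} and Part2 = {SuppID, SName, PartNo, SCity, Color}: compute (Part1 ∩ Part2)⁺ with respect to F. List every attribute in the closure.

Part1 ∩ Part2 = {SName, PartNo, Color}.
PartNo, Color → Weight, SCity applies, adding Weight, SCity
Closure: {Weight, SName, PartNo, SCity, Color}.

Weight, SName, PartNo, SCity, Color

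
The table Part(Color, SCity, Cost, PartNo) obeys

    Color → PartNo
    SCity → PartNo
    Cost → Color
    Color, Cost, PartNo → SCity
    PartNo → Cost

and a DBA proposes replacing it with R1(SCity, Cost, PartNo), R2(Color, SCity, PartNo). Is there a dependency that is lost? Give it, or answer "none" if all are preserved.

Color → PartNo lies within R2.
SCity → PartNo lies within R1.
Cost → Color: restricted closure across fragments reaches Color.
Color, Cost, PartNo → SCity: restricted closure across fragments reaches SCity.
PartNo → Cost lies within R1.
Every dependency is enforceable on the fragments, so the decomposition is dependency-preserving.

none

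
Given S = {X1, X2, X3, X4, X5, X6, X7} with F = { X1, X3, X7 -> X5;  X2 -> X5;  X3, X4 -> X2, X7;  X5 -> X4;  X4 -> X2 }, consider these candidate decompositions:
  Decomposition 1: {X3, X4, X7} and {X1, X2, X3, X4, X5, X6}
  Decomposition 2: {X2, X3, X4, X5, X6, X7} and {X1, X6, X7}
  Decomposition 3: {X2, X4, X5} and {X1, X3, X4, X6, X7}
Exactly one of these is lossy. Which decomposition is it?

Decomposition 2

Decomposition 1: common = {X3, X4}, closure = {X2, X3, X4, X5, X7} → lossless.
Decomposition 2: common = {X6, X7}, closure = {X6, X7} → lossy.
Decomposition 3: common = {X4}, closure = {X2, X4, X5} → lossless.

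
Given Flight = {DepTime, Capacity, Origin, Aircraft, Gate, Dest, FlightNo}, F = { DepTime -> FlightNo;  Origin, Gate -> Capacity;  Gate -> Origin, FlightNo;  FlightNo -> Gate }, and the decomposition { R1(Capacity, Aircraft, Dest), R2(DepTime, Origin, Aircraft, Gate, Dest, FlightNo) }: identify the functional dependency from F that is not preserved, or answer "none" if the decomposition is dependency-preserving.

Check Origin, Gate → Capacity: no single fragment contains all of {Capacity, Origin, Gate}, and the restricted closure of {Origin, Gate} across the fragments never reaches {Capacity}.
DepTime → FlightNo is preserved.
Gate → Origin, FlightNo is preserved.
FlightNo → Gate is preserved.

Origin, Gate -> Capacity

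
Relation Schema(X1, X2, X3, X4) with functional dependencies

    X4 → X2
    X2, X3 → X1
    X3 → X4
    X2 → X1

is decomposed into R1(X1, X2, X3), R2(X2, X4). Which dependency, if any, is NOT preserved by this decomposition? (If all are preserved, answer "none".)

X3 → X4

Check X3 → X4: no single fragment contains all of {X3, X4}, and the restricted closure of {X3} across the fragments never reaches {X4}.
X4 → X2 is preserved.
X2, X3 → X1 is preserved.
X2 → X1 is preserved.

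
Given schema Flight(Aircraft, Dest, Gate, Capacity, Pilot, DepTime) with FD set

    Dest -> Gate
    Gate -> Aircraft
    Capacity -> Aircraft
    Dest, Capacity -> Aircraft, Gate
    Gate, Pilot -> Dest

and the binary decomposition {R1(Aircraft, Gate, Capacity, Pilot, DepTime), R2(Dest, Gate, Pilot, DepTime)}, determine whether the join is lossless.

Yes

Common attributes: R1 ∩ R2 = {Gate, Pilot, DepTime}.
Closure of {Gate, Pilot, DepTime}: Gate → Aircraft applies, adding Aircraft; Gate, Pilot → Dest applies, adding Dest. So (Gate, Pilot, DepTime)⁺ = {Aircraft, Dest, Gate, Pilot, DepTime}.
This closure contains every attribute of R2, so R1 ∩ R2 → R2. The join is lossless.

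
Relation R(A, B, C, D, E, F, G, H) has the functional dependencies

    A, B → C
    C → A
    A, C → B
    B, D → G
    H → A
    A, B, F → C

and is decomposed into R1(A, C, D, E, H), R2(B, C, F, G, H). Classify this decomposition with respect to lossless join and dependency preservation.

Lossless test: (C, H)⁺ = {A, B, C, H}, which is a superkey of neither fragment — lossy.
Dependency preservation: the restricted closure of {A, B} across the fragments never reaches {C}, so A, B → C cannot be enforced without a join — not preserved.

lossy and not dependency-preserving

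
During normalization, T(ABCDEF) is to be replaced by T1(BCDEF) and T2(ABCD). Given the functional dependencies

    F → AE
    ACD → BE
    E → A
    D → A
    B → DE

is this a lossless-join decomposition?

Yes

Common attributes: T1 ∩ T2 = {BCD}.
Closure of {BCD}: D → A applies, adding A; B → DE applies, adding E. So (BCD)⁺ = {ABCDE}.
This closure contains every attribute of T2, so T1 ∩ T2 → T2. The join is lossless.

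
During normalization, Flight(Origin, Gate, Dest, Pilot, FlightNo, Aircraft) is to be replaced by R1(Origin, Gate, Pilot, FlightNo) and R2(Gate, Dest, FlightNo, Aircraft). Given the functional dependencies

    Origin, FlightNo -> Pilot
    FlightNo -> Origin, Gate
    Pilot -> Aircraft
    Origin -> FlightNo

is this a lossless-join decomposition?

Common attributes: R1 ∩ R2 = {Gate, FlightNo}.
Closure of {Gate, FlightNo}: FlightNo → Origin, Gate applies, adding Origin; Origin, FlightNo → Pilot applies, adding Pilot; Pilot → Aircraft applies, adding Aircraft. So (Gate, FlightNo)⁺ = {Origin, Gate, Pilot, FlightNo, Aircraft}.
This closure contains every attribute of R1, so R1 ∩ R2 → R1. The join is lossless.

Yes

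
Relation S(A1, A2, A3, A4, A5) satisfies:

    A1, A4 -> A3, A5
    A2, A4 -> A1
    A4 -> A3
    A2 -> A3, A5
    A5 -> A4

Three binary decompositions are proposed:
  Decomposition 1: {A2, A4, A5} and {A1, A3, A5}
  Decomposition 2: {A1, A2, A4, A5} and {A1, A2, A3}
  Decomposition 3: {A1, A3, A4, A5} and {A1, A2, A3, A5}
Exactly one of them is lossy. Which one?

Decomposition 1: common = {A5}, closure = {A3, A4, A5} → lossy.
Decomposition 2: common = {A1, A2}, closure = {A1, A2, A3, A4, A5} → lossless.
Decomposition 3: common = {A1, A3, A5}, closure = {A1, A3, A4, A5} → lossless.

Decomposition 1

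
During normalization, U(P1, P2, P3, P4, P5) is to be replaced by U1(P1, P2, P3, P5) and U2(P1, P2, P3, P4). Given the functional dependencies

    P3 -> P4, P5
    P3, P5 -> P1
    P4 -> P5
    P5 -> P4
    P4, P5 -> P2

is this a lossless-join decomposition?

Common attributes: U1 ∩ U2 = {P1, P2, P3}.
Closure of {P1, P2, P3}: P3 → P4, P5 applies, adding P4, P5. So (P1, P2, P3)⁺ = {P1, P2, P3, P4, P5}.
This closure contains every attribute of U1, so U1 ∩ U2 → U1. The join is lossless.

Yes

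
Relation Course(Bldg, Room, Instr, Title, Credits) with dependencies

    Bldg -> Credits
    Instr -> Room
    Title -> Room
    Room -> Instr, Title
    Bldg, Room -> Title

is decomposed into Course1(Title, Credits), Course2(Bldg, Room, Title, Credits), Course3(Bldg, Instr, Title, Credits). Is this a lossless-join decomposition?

Yes

Chase test. Columns are Bldg, Room, Instr, Title, Credits; row i has aⱼ where attribute j ∈ Coursei, else bᵢⱼ.
Initial tableau (one row per fragment):
  row 1: b11 b12 b13 a4 a5
  row 2: a1 a2 b23 a4 a5
  row 3: a1 b32 a3 a4 a5
Rows 1 and 2 agree on Title; apply Title→Room and equate their Room entries.
Rows 1 and 3 agree on Title; apply Title→Room and equate their Room entries.
Rows 1 and 2 agree on Room; apply Room→Instr, Title and equate their Instr, Title entries.
Rows 1 and 3 agree on Room; apply Room→Instr, Title and equate their Instr, Title entries.
Row 2 is now all distinguished symbols — the join is lossless.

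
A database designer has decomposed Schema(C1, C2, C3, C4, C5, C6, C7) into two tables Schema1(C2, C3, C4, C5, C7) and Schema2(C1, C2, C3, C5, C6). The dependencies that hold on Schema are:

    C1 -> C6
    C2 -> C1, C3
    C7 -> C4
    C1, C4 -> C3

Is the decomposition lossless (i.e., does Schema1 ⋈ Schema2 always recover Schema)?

Yes

Common attributes: Schema1 ∩ Schema2 = {C2, C3, C5}.
Closure of {C2, C3, C5}: C2 → C1, C3 applies, adding C1; C1 → C6 applies, adding C6. So (C2, C3, C5)⁺ = {C1, C2, C3, C5, C6}.
This closure contains every attribute of Schema2, so Schema1 ∩ Schema2 → Schema2. The join is lossless.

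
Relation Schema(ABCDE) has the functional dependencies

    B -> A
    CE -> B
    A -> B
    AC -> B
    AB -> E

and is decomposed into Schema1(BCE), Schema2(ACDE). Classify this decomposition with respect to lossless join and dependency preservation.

lossless but not dependency-preserving

Lossless test: (CE)⁺ = {ABCE}, which contains all of one fragment — lossless.
Dependency preservation: the restricted closure of {B} across the fragments never reaches {A}, so B → A cannot be enforced without a join — not preserved.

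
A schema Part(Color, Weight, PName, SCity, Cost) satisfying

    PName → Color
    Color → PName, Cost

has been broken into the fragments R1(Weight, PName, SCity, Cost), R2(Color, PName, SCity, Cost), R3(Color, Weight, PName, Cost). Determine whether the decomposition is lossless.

Chase test. Columns are Color, Weight, PName, SCity, Cost; row i has aⱼ where attribute j ∈ Ri, else bᵢⱼ.
Initial tableau (one row per fragment):
  row 1: b11 a2 a3 a4 a5
  row 2: a1 b22 a3 a4 a5
  row 3: a1 a2 a3 b34 a5
Rows 1 and 2 agree on PName; apply PName→Color and equate their Color entries.
Row 1 is now all distinguished symbols — the join is lossless.

Yes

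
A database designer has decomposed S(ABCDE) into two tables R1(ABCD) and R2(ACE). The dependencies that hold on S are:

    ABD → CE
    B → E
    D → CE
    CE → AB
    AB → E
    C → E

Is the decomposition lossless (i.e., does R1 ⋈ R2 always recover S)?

Yes

Common attributes: R1 ∩ R2 = {AC}.
Closure of {AC}: C → E applies, adding E; CE → AB applies, adding B. So (AC)⁺ = {ABCE}.
This closure contains every attribute of R2, so R1 ∩ R2 → R2. The join is lossless.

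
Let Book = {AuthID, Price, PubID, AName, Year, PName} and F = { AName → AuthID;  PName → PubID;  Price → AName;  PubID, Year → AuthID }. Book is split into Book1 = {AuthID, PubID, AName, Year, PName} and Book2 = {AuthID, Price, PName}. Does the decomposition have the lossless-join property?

No

Common attributes: Book1 ∩ Book2 = {AuthID, PName}.
Closure of {AuthID, PName}: PName → PubID applies, adding PubID. So (AuthID, PName)⁺ = {AuthID, PubID, PName}.
The closure contains neither all of Book1 = {AuthID, PubID, AName, Year, PName} nor all of Book2 = {AuthID, Price, PName}, so the common attributes are not a superkey of either fragment. The join is lossy.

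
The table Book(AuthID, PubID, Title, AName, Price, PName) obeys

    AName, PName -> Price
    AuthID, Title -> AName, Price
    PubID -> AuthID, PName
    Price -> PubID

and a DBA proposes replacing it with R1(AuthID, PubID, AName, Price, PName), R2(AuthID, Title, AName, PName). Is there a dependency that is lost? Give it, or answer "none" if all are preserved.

none

AName, PName → Price lies within R1.
AuthID, Title → AName, Price: restricted closure across fragments reaches AName, Price.
PubID → AuthID, PName lies within R1.
Price → PubID lies within R1.
Every dependency is enforceable on the fragments, so the decomposition is dependency-preserving.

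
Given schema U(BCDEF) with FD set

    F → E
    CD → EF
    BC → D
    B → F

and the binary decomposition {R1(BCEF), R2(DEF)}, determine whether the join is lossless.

No

Common attributes: R1 ∩ R2 = {EF}.
No dependency enlarges {EF}, so (EF)⁺ = {EF}.
The closure contains neither all of R1 = {BCEF} nor all of R2 = {DEF}, so the common attributes are not a superkey of either fragment. The join is lossy.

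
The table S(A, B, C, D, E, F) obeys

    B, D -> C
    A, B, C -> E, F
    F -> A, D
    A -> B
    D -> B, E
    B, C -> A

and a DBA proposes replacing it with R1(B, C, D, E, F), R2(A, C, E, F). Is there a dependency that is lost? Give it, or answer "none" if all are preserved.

Check A → B: no single fragment contains all of {A, B}, and the restricted closure of {A} across the fragments never reaches {B}.
B, D → C is preserved.
A, B, C → E, F is preserved.
F → A, D is preserved.
D → B, E is preserved.
B, C → A is preserved.

A -> B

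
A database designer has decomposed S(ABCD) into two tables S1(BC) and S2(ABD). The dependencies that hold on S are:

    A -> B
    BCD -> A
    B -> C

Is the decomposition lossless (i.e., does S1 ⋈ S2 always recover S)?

Common attributes: S1 ∩ S2 = {B}.
Closure of {B}: B → C applies, adding C. So (B)⁺ = {BC}.
This closure contains every attribute of S1, so S1 ∩ S2 → S1. The join is lossless.

Yes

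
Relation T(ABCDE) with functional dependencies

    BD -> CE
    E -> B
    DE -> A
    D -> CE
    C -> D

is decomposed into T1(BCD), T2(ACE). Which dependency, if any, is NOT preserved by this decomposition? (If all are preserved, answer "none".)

E -> B

Check E → B: no single fragment contains all of {BE}, and the restricted closure of {E} across the fragments never reaches {B}.
BD → CE is preserved.
DE → A is preserved.
D → CE is preserved.
C → D is preserved.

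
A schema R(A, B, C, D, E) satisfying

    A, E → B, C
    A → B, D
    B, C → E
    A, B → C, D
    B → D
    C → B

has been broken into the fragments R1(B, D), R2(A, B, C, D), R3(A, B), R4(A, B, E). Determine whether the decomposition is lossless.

Chase test. Columns are A, B, C, D, E; row i has aⱼ where attribute j ∈ Ri, else bᵢⱼ.
Initial tableau (one row per fragment):
  row 1: b11 a2 b13 a4 b15
  row 2: a1 a2 a3 a4 b25
  row 3: a1 a2 b33 b34 b35
  row 4: a1 a2 b43 b44 a5
Rows 2 and 3 agree on A; apply A→B, D and equate their B, D entries.
Rows 2 and 4 agree on A; apply A→B, D and equate their B, D entries.
Rows 2 and 3 agree on A, B; apply A, B→C, D and equate their C, D entries.
Rows 2 and 4 agree on A, B; apply A, B→C, D and equate their C, D entries.
Rows 2 and 3 agree on B, C; apply B, C→E and equate their E entries.
Rows 2 and 4 agree on B, C; apply B, C→E and equate their E entries.
Row 2 is now all distinguished symbols — the join is lossless.

Yes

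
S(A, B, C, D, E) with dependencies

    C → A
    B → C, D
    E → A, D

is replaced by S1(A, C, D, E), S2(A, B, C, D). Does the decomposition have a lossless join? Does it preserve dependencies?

Lossless test: (A, C, D)⁺ = {A, C, D}, which is a superkey of neither fragment — lossy.
Dependency preservation: every FD's attributes lie within a single fragment, so each can be enforced locally — preserved.

lossy but dependency-preserving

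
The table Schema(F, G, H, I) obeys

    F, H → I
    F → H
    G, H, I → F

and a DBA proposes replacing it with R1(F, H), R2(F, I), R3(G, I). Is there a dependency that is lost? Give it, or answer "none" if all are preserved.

G, H, I → F

Check G, H, I → F: no single fragment contains all of {F, G, H, I}, and the restricted closure of {G, H, I} across the fragments never reaches {F}.
F, H → I is preserved.
F → H is preserved.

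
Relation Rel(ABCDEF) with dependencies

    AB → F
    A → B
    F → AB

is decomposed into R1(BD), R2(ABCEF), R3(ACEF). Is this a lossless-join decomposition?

Chase test. Columns are ABCDEF; row i has aⱼ where attribute j ∈ Ri, else bᵢⱼ.
Initial tableau (one row per fragment):
  row 1: b11 a2 b13 a4 b15 b16
  row 2: a1 a2 a3 b24 a5 a6
  row 3: a1 b32 a3 b34 a5 a6
Rows 2 and 3 agree on A; apply A→B and equate their B entries.
No row becomes fully distinguished — the join is lossy.

No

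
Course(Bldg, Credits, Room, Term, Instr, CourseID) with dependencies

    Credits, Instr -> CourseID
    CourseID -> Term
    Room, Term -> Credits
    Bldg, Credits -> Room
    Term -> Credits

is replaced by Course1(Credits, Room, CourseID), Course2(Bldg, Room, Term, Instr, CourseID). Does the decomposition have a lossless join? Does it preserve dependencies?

Lossless test: (Room, CourseID)⁺ = {Credits, Room, Term, CourseID}, which contains all of one fragment — lossless.
Dependency preservation: the restricted closure of {Credits, Instr} across the fragments never reaches {CourseID}, so Credits, Instr → CourseID cannot be enforced without a join — not preserved.

lossless but not dependency-preserving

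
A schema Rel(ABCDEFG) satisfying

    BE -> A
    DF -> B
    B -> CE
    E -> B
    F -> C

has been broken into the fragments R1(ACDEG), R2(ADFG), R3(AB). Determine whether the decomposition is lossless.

No

Chase test. Columns are ABCDEFG; row i has aⱼ where attribute j ∈ Ri, else bᵢⱼ.
Initial tableau (one row per fragment):
  row 1: a1 b12 a3 a4 a5 b16 a7
  row 2: a1 b22 b23 a4 b25 a6 a7
  row 3: a1 a2 b33 b34 b35 b36 b37
No row becomes fully distinguished — the join is lossy.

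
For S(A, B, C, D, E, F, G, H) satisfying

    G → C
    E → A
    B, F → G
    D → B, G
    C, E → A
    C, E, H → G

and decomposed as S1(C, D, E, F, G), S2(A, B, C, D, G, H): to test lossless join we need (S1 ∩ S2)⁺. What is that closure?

B, C, D, G

S1 ∩ S2 = {C, D, G}.
D → B, G applies, adding B
Closure: {B, C, D, G}.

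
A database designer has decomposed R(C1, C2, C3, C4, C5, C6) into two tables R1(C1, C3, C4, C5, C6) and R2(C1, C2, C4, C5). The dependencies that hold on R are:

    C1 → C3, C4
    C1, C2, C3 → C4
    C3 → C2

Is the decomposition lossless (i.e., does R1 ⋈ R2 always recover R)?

Yes

Common attributes: R1 ∩ R2 = {C1, C4, C5}.
Closure of {C1, C4, C5}: C1 → C3, C4 applies, adding C3; C3 → C2 applies, adding C2. So (C1, C4, C5)⁺ = {C1, C2, C3, C4, C5}.
This closure contains every attribute of R2, so R1 ∩ R2 → R2. The join is lossless.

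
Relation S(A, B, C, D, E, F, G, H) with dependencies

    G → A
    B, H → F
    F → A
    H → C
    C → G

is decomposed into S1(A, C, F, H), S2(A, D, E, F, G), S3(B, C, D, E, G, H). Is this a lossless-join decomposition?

Chase test. Columns are A, B, C, D, E, F, G, H; row i has aⱼ where attribute j ∈ Si, else bᵢⱼ.
Initial tableau (one row per fragment):
  row 1: a1 b12 a3 b14 b15 a6 b17 a8
  row 2: a1 b22 b23 a4 a5 a6 a7 b28
  row 3: b31 a2 a3 a4 a5 b36 a7 a8
Rows 2 and 3 agree on G; apply G→A and equate their A entries.
Rows 1 and 3 agree on C; apply C→G and equate their G entries.
No row becomes fully distinguished — the join is lossy.

No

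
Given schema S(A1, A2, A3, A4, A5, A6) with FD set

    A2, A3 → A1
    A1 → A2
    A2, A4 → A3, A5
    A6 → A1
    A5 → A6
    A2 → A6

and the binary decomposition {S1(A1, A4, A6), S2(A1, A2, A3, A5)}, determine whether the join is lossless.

Common attributes: S1 ∩ S2 = {A1}.
Closure of {A1}: A1 → A2 applies, adding A2; A2 → A6 applies, adding A6. So (A1)⁺ = {A1, A2, A6}.
The closure contains neither all of S1 = {A1, A4, A6} nor all of S2 = {A1, A2, A3, A5}, so the common attributes are not a superkey of either fragment. The join is lossy.

No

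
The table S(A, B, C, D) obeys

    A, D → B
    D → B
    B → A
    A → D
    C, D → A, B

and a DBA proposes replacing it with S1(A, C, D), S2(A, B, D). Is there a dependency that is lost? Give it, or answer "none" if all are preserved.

none

A, D → B lies within S2.
D → B lies within S2.
B → A lies within S2.
A → D lies within S1.
C, D → A, B: restricted closure across fragments reaches A, B.
Every dependency is enforceable on the fragments, so the decomposition is dependency-preserving.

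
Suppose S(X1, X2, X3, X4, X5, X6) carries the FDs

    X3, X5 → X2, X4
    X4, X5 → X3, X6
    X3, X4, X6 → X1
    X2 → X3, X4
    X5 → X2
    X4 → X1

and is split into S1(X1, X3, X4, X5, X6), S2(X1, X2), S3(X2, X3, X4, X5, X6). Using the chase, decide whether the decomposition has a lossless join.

Yes

Chase test. Columns are X1, X2, X3, X4, X5, X6; row i has aⱼ where attribute j ∈ Si, else bᵢⱼ.
Initial tableau (one row per fragment):
  row 1: a1 b12 a3 a4 a5 a6
  row 2: a1 a2 b23 b24 b25 b26
  row 3: b31 a2 a3 a4 a5 a6
Rows 1 and 3 agree on X3, X5; apply X3, X5→X2, X4 and equate their X2, X4 entries.
Rows 1 and 3 agree on X3, X4, X6; apply X3, X4, X6→X1 and equate their X1 entries.
Rows 1 and 2 agree on X2; apply X2→X3, X4 and equate their X3, X4 entries.
Row 1 is now all distinguished symbols — the join is lossless.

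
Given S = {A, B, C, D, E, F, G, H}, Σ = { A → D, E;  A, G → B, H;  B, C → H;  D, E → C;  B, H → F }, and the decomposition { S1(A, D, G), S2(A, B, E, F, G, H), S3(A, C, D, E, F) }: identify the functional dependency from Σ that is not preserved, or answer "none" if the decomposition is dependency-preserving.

Check B, C → H: no single fragment contains all of {B, C, H}, and the restricted closure of {B, C} across the fragments never reaches {H}.
A → D, E is preserved.
A, G → B, H is preserved.
D, E → C is preserved.
B, H → F is preserved.

B, C → H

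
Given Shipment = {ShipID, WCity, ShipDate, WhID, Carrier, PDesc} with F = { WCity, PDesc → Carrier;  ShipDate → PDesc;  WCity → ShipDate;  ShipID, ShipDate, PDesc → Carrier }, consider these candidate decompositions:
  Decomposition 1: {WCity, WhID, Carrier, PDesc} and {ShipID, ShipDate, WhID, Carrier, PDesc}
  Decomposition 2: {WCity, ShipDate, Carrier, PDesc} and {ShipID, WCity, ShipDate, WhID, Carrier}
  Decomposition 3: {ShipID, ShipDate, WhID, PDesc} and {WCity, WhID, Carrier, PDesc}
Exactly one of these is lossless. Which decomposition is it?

Decomposition 2

Decomposition 1: common = {WhID, Carrier, PDesc}, closure = {WhID, Carrier, PDesc} → lossy.
Decomposition 2: common = {WCity, ShipDate, Carrier}, closure = {WCity, ShipDate, Carrier, PDesc} → lossless.
Decomposition 3: common = {WhID, PDesc}, closure = {WhID, PDesc} → lossy.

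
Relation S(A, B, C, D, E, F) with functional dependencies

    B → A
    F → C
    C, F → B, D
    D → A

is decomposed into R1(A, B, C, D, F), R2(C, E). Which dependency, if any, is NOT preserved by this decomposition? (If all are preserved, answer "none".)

none

B → A lies within R1.
F → C lies within R1.
C, F → B, D lies within R1.
D → A lies within R1.
Every dependency is enforceable on the fragments, so the decomposition is dependency-preserving.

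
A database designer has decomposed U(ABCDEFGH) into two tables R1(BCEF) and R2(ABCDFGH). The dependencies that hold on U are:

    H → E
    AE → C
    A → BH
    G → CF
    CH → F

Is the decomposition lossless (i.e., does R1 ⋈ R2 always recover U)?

No

Common attributes: R1 ∩ R2 = {BCF}.
No dependency enlarges {BCF}, so (BCF)⁺ = {BCF}.
The closure contains neither all of R1 = {BCEF} nor all of R2 = {ABCDFGH}, so the common attributes are not a superkey of either fragment. The join is lossy.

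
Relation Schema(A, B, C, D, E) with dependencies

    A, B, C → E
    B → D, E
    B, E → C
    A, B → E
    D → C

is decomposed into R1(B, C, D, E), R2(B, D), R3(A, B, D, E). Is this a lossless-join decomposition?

Yes

Chase test. Columns are A, B, C, D, E; row i has aⱼ where attribute j ∈ Ri, else bᵢⱼ.
Initial tableau (one row per fragment):
  row 1: b11 a2 a3 a4 a5
  row 2: b21 a2 b23 a4 b25
  row 3: a1 a2 b33 a4 a5
Rows 1 and 2 agree on B; apply B→D, E and equate their D, E entries.
Rows 1 and 2 agree on B, E; apply B, E→C and equate their C entries.
Rows 1 and 3 agree on B, E; apply B, E→C and equate their C entries.
Row 3 is now all distinguished symbols — the join is lossless.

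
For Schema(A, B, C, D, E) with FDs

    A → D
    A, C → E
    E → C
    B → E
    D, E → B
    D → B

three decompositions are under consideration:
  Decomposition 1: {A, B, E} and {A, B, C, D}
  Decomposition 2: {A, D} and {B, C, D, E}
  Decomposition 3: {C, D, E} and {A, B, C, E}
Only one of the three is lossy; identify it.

Decomposition 3

Decomposition 1: common = {A, B}, closure = {A, B, C, D, E} → lossless.
Decomposition 2: common = {D}, closure = {B, C, D, E} → lossless.
Decomposition 3: common = {C, E}, closure = {C, E} → lossy.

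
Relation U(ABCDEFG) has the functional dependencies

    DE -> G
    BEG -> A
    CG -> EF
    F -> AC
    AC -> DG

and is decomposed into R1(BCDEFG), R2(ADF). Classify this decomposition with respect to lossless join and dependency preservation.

lossless but not dependency-preserving

Lossless test: (DF)⁺ = {ACDEFG}, which contains all of one fragment — lossless.
Dependency preservation: the restricted closure of {BEG} across the fragments never reaches {A}, so BEG → A cannot be enforced without a join — not preserved.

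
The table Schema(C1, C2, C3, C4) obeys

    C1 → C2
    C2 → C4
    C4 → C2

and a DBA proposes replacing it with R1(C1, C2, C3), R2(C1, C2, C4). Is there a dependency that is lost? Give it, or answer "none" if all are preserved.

none

C1 → C2 lies within R1.
C2 → C4 lies within R2.
C4 → C2 lies within R2.
Every dependency is enforceable on the fragments, so the decomposition is dependency-preserving.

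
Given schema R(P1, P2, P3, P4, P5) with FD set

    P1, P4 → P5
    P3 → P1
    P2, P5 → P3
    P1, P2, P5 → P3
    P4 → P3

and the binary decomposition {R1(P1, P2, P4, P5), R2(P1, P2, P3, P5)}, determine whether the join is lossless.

Yes

Common attributes: R1 ∩ R2 = {P1, P2, P5}.
Closure of {P1, P2, P5}: P2, P5 → P3 applies, adding P3. So (P1, P2, P5)⁺ = {P1, P2, P3, P5}.
This closure contains every attribute of R2, so R1 ∩ R2 → R2. The join is lossless.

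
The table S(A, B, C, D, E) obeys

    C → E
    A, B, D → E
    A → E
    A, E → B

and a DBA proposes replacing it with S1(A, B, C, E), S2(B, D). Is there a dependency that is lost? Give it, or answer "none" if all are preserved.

none

C → E lies within S1.
A, B, D → E: restricted closure across fragments reaches E.
A → E lies within S1.
A, E → B lies within S1.
Every dependency is enforceable on the fragments, so the decomposition is dependency-preserving.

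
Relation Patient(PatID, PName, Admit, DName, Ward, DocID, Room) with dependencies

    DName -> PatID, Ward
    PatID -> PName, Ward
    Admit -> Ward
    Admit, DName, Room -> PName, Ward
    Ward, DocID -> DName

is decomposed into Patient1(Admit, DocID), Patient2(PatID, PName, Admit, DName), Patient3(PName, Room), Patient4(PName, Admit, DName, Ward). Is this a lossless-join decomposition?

Chase test. Columns are PatID, PName, Admit, DName, Ward, DocID, Room; row i has aⱼ where attribute j ∈ Patienti, else bᵢⱼ.
Initial tableau (one row per fragment):
  row 1: b11 b12 a3 b14 b15 a6 b17
  row 2: a1 a2 a3 a4 b25 b26 b27
  row 3: b31 a2 b33 b34 b35 b36 a7
  row 4: b41 a2 a3 a4 a5 b46 b47
Rows 2 and 4 agree on DName; apply DName→PatID, Ward and equate their PatID, Ward entries.
Rows 1 and 2 agree on Admit; apply Admit→Ward and equate their Ward entries.
No row becomes fully distinguished — the join is lossy.

No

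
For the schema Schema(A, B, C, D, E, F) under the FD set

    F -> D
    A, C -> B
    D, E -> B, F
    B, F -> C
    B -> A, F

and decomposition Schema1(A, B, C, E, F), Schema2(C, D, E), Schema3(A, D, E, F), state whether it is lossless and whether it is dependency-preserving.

lossless and dependency-preserving

Lossless test (chase): Rows 1 and 3 agree on F; apply F→D and equate their D entries. Rows 1 and 2 agree on D, E; apply D, E→B, F and equate their B, F entries. Rows 1 and 3 agree on D, E; apply D, E→B, F and equate their B, F entries. Rows 1 and 3 agree on B, F; apply B, F→C and equate their C entries. Rows 1 and 2 agree on B; apply B→A, F and equate their A, F entries. Row 1 is now all distinguished symbols — the join is lossless.
Dependency preservation: D, E → B, F is not contained in any single fragment, but the restricted closure of its left-hand side across the fragments still reaches the right-hand side; the remaining FDs each lie inside some fragment. All dependencies are preserved.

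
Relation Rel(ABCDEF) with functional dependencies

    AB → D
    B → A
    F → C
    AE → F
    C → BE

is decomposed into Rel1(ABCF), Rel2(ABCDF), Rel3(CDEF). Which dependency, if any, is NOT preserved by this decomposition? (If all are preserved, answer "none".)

AE → F

Check AE → F: no single fragment contains all of {AEF}, and the restricted closure of {AE} across the fragments never reaches {F}.
AB → D is preserved.
B → A is preserved.
F → C is preserved.
C → BE is preserved.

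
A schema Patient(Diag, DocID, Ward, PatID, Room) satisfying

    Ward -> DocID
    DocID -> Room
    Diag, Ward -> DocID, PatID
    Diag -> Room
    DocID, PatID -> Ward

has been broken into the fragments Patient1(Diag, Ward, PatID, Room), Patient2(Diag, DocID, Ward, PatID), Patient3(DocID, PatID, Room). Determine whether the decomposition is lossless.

Chase test. Columns are Diag, DocID, Ward, PatID, Room; row i has aⱼ where attribute j ∈ Patienti, else bᵢⱼ.
Initial tableau (one row per fragment):
  row 1: a1 b12 a3 a4 a5
  row 2: a1 a2 a3 a4 b25
  row 3: b31 a2 b33 a4 a5
Rows 1 and 2 agree on Ward; apply Ward→DocID and equate their DocID entries.
Rows 1 and 2 agree on DocID; apply DocID→Room and equate their Room entries.
Rows 1 and 3 agree on DocID, PatID; apply DocID, PatID→Ward and equate their Ward entries.
Row 1 is now all distinguished symbols — the join is lossless.

Yes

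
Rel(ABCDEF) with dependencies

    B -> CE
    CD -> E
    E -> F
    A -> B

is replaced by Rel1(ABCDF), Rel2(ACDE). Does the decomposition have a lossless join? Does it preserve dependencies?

Lossless test: (ACD)⁺ = {ABCDEF}, which contains all of one fragment — lossless.
Dependency preservation: the restricted closure of {B} across the fragments never reaches {CE}, so B → CE cannot be enforced without a join — not preserved.

lossless but not dependency-preserving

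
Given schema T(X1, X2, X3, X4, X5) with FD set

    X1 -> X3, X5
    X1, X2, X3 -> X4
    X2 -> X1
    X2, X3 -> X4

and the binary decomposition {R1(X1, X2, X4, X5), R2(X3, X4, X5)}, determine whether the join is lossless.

No

Common attributes: R1 ∩ R2 = {X4, X5}.
No dependency enlarges {X4, X5}, so (X4, X5)⁺ = {X4, X5}.
The closure contains neither all of R1 = {X1, X2, X4, X5} nor all of R2 = {X3, X4, X5}, so the common attributes are not a superkey of either fragment. The join is lossy.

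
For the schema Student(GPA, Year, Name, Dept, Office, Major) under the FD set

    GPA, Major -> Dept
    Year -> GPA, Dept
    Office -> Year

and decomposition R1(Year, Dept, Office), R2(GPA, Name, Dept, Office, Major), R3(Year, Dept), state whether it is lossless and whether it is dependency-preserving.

lossless but not dependency-preserving

Lossless test (chase): Rows 1 and 3 agree on Year; apply Year→GPA, Dept and equate their GPA, Dept entries. Rows 1 and 2 agree on Office; apply Office→Year and equate their Year entries. Rows 1 and 2 agree on Year; apply Year→GPA, Dept and equate their GPA, Dept entries. Row 2 is now all distinguished symbols — the join is lossless.
Dependency preservation: the restricted closure of {Year} across the fragments never reaches {GPA, Dept}, so Year → GPA, Dept cannot be enforced without a join — not preserved.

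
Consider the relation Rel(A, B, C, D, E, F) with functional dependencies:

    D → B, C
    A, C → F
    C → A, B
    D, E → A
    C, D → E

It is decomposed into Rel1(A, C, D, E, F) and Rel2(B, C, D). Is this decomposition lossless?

Yes

Common attributes: Rel1 ∩ Rel2 = {C, D}.
Closure of {C, D}: D → B, C applies, adding B; C → A, B applies, adding A; C, D → E applies, adding E; A, C → F applies, adding F. So (C, D)⁺ = {A, B, C, D, E, F}.
This closure contains every attribute of Rel1, so Rel1 ∩ Rel2 → Rel1. The join is lossless.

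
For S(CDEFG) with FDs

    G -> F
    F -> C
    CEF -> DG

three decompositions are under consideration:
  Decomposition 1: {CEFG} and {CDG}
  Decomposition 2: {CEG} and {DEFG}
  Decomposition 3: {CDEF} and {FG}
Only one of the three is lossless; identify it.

Decomposition 2

Decomposition 1: common = {CG}, closure = {CFG} → lossy.
Decomposition 2: common = {EG}, closure = {CDEFG} → lossless.
Decomposition 3: common = {F}, closure = {CF} → lossy.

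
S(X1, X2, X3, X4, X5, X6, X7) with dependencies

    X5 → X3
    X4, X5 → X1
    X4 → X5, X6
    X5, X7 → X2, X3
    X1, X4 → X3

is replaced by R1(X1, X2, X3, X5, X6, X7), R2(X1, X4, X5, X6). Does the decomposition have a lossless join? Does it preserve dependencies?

Lossless test: (X1, X5, X6)⁺ = {X1, X3, X5, X6}, which is a superkey of neither fragment — lossy.
Dependency preservation: X1, X4 → X3 is not contained in any single fragment, but the restricted closure of its left-hand side across the fragments still reaches the right-hand side; the remaining FDs each lie inside some fragment. All dependencies are preserved.

lossy but dependency-preserving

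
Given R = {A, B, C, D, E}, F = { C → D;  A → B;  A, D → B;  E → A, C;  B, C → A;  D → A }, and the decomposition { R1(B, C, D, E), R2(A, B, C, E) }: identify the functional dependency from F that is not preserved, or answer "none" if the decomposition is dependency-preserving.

Check D → A: no single fragment contains all of {A, D}, and the restricted closure of {D} across the fragments never reaches {A}.
C → D is preserved.
A → B is preserved.
A, D → B is preserved.
E → A, C is preserved.
B, C → A is preserved.

D → A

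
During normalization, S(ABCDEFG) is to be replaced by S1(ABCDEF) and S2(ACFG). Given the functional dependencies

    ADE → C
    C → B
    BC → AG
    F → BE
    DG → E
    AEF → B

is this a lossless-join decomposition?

Common attributes: S1 ∩ S2 = {ACF}.
Closure of {ACF}: C → B applies, adding B; BC → AG applies, adding G; F → BE applies, adding E. So (ACF)⁺ = {ABCEFG}.
This closure contains every attribute of S2, so S1 ∩ S2 → S2. The join is lossless.

Yes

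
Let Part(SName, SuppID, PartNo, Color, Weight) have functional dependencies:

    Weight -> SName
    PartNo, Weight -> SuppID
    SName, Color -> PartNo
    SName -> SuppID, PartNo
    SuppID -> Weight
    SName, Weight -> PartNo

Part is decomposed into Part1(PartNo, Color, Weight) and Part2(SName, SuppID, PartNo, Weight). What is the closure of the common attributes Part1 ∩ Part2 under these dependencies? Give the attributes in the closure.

SName, SuppID, PartNo, Weight

Part1 ∩ Part2 = {PartNo, Weight}.
Weight → SName applies, adding SName
PartNo, Weight → SuppID applies, adding SuppID
Closure: {SName, SuppID, PartNo, Weight}.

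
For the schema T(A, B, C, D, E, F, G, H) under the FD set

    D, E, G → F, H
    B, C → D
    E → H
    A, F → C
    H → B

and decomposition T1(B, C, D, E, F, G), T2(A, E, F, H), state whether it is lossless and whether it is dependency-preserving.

lossy and not dependency-preserving

Lossless test: (E, F)⁺ = {B, E, F, H}, which is a superkey of neither fragment — lossy.
Dependency preservation: the restricted closure of {A, F} across the fragments never reaches {C}, so A, F → C cannot be enforced without a join — not preserved.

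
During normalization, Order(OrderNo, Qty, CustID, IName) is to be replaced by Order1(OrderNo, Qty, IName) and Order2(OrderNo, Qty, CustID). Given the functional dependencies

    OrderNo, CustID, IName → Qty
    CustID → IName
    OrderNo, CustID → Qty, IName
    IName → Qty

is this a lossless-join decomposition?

Common attributes: Order1 ∩ Order2 = {OrderNo, Qty}.
No dependency enlarges {OrderNo, Qty}, so (OrderNo, Qty)⁺ = {OrderNo, Qty}.
The closure contains neither all of Order1 = {OrderNo, Qty, IName} nor all of Order2 = {OrderNo, Qty, CustID}, so the common attributes are not a superkey of either fragment. The join is lossy.

No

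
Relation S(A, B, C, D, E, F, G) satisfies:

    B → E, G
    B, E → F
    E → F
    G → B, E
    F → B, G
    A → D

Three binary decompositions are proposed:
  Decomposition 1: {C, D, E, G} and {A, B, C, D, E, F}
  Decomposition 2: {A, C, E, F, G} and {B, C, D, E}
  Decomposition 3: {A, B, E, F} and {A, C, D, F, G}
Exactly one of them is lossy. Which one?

Decomposition 2

Decomposition 1: common = {C, D, E}, closure = {B, C, D, E, F, G} → lossless.
Decomposition 2: common = {C, E}, closure = {B, C, E, F, G} → lossy.
Decomposition 3: common = {A, F}, closure = {A, B, D, E, F, G} → lossless.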